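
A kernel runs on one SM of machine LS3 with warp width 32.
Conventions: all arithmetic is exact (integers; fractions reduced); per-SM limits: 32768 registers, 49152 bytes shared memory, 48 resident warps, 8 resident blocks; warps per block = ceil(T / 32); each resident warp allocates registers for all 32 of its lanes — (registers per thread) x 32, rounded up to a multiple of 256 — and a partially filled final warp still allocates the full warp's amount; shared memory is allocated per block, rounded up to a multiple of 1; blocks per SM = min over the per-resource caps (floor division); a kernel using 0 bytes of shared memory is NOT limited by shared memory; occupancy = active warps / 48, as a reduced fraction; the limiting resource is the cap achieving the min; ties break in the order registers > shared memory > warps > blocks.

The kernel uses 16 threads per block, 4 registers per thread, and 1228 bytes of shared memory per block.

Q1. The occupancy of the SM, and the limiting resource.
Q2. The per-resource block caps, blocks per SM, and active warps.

Answer: occupancy 1/6, limited by blocks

registers: 128 blocks
shared memory: 40 blocks
warps: 48 blocks
blocks: 8 blocks

Answer: 8 blocks, 8 active warps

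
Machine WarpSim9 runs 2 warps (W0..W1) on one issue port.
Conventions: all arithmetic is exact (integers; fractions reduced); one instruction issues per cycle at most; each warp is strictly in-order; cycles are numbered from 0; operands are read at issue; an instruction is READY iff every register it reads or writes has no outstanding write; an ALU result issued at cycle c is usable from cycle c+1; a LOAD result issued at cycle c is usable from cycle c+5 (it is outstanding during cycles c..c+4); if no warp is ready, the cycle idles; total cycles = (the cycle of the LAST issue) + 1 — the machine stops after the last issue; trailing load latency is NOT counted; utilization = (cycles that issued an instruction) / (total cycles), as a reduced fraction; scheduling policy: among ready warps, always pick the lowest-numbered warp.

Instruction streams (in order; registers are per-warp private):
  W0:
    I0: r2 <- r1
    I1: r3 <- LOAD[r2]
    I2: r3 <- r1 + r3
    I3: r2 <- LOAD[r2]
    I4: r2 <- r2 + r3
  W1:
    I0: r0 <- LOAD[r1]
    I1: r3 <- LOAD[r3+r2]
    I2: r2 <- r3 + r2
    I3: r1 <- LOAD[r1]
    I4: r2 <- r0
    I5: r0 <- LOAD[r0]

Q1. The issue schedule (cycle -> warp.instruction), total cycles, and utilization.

cycle 0: W0.I0
cycle 1: W0.I1
cycle 2: W1.I0
cycle 3: W1.I1
cycle 4: idle
cycle 5: idle
cycle 6: W0.I2
cycle 7: W0.I3
cycle 8: W1.I2
cycle 9: W1.I3
cycle 10: W1.I4
cycle 11: W1.I5
cycle 12: W0.I4

Answer: 13 cycles, utilization 11/13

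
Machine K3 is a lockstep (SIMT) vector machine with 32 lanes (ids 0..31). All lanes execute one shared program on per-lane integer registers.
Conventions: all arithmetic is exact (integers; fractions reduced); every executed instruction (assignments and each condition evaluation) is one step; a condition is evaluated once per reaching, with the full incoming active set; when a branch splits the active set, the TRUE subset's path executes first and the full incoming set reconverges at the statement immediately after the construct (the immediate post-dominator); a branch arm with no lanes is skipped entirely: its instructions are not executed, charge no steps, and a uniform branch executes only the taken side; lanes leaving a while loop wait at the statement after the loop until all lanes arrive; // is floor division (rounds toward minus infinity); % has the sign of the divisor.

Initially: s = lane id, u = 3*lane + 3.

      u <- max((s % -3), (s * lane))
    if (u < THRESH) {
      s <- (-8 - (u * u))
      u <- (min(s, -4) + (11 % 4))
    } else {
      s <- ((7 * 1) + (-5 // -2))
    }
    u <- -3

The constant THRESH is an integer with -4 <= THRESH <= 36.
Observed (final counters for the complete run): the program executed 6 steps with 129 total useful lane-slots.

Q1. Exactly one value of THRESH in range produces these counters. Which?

Answer: THRESH = 1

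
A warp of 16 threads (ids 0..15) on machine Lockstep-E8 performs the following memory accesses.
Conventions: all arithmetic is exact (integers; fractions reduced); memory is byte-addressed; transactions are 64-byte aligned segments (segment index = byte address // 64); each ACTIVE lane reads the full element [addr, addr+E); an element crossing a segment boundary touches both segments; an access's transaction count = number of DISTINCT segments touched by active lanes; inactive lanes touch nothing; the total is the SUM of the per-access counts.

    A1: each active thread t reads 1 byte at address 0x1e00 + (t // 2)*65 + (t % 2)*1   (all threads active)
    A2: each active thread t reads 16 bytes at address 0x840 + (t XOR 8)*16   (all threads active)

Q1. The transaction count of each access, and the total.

A1: 8 transactions
A2: 4 transactions

Answer: 8,4; total 12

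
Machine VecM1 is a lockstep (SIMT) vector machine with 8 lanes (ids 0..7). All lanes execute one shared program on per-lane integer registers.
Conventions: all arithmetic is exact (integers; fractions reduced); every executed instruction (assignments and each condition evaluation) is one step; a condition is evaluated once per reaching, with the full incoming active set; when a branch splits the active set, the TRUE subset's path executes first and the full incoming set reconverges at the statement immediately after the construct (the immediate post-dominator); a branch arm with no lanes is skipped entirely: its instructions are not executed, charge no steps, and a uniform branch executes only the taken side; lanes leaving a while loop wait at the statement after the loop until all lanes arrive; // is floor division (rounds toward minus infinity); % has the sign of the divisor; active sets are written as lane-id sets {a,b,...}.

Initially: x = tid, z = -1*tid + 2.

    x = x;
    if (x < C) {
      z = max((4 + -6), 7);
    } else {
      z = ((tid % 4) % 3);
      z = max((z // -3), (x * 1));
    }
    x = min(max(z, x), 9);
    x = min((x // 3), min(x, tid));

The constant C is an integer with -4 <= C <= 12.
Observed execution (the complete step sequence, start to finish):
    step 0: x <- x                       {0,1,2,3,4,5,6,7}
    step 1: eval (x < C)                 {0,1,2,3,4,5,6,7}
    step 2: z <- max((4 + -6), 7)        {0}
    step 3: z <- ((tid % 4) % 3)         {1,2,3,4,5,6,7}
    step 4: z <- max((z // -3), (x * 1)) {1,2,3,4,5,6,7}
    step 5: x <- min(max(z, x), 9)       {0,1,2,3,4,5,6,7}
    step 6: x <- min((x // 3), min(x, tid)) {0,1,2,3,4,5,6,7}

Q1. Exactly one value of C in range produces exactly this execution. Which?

Answer: C = 1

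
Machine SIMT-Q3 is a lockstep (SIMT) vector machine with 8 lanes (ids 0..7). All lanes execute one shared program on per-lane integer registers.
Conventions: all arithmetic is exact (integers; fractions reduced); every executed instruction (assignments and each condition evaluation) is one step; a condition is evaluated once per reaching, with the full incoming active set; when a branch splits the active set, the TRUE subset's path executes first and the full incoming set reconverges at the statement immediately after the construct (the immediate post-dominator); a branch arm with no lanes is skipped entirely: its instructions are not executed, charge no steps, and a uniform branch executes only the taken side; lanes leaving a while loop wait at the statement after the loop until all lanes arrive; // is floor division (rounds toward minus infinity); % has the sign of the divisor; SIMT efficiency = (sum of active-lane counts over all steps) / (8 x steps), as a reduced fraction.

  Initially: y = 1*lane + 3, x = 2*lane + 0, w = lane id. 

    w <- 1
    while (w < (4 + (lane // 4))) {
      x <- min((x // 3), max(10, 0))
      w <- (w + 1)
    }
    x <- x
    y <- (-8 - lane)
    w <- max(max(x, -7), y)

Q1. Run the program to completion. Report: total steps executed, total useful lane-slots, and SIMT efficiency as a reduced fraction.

Answer: 17 steps, 124 useful, 31/34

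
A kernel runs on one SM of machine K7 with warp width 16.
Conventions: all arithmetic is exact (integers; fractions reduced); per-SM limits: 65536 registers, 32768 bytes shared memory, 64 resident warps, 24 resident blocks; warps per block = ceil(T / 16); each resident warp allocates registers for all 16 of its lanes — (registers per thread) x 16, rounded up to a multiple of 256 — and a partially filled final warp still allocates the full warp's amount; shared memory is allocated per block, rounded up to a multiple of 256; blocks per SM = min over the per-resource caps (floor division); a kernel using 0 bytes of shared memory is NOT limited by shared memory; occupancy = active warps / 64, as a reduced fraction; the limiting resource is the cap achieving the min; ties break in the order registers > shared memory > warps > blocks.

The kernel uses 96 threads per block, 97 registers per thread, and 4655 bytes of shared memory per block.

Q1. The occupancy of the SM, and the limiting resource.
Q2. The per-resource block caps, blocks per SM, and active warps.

Answer: occupancy 9/16, limited by registers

registers: 6 blocks
shared memory: 6 blocks
warps: 10 blocks
blocks: 24 blocks

Answer: 6 blocks, 36 active warps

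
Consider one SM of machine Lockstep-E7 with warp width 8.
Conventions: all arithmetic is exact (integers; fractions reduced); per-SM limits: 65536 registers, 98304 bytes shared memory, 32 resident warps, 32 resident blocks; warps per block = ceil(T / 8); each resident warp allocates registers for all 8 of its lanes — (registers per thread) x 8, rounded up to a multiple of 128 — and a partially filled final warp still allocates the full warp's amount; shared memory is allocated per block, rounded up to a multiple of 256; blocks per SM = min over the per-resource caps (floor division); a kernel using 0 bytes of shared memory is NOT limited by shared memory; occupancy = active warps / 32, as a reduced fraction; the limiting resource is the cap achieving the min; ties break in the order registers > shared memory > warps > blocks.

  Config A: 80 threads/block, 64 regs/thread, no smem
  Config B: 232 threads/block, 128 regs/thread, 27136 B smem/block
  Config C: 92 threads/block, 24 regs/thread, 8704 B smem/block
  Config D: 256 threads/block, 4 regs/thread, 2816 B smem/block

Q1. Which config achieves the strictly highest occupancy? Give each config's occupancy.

occupancies: A 15/16, B 29/32, C 3/4, D 1

Answer: D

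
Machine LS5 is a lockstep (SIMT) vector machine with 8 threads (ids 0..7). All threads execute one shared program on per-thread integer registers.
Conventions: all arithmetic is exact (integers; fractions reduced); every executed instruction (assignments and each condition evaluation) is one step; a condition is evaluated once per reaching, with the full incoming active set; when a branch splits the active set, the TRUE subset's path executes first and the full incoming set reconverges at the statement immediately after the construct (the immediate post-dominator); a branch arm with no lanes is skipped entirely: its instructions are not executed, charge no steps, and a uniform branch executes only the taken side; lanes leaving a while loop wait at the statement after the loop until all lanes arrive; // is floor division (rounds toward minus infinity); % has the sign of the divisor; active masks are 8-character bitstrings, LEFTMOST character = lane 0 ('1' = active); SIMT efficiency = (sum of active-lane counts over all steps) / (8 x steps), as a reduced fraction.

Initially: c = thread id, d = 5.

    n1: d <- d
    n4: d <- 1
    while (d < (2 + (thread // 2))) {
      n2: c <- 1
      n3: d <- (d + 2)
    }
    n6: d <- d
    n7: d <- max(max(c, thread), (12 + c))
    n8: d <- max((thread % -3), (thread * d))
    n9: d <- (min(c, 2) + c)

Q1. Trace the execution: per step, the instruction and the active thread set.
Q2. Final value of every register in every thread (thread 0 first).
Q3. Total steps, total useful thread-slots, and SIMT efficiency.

step 0: d <- d                       11111111
step 1: d <- 1                       11111111
step 2: eval (d < (2 + (thread // 2))) 11111111
step 3: c <- 1                       11111111
step 4: d <- (d + 2)                 11111111
step 5: eval (d < (2 + (thread // 2))) 11111111
step 6: c <- 1                       00001111
step 7: d <- (d + 2)                 00001111
step 8: eval (d < (2 + (thread // 2))) 00001111
step 9: d <- d                       11111111
step 10: d <- max(max(c, thread), (12 + c)) 11111111
step 11: d <- max((thread % -3), (thread * d)) 11111111
step 12: d <- (min(c, 2) + c)         11111111

Answer: 13 steps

c: 1,1,1,1,1,1,1,1
d: 2,2,2,2,2,2,2,2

steps = 13; useful = 92; efficiency = 92/104 = 23/26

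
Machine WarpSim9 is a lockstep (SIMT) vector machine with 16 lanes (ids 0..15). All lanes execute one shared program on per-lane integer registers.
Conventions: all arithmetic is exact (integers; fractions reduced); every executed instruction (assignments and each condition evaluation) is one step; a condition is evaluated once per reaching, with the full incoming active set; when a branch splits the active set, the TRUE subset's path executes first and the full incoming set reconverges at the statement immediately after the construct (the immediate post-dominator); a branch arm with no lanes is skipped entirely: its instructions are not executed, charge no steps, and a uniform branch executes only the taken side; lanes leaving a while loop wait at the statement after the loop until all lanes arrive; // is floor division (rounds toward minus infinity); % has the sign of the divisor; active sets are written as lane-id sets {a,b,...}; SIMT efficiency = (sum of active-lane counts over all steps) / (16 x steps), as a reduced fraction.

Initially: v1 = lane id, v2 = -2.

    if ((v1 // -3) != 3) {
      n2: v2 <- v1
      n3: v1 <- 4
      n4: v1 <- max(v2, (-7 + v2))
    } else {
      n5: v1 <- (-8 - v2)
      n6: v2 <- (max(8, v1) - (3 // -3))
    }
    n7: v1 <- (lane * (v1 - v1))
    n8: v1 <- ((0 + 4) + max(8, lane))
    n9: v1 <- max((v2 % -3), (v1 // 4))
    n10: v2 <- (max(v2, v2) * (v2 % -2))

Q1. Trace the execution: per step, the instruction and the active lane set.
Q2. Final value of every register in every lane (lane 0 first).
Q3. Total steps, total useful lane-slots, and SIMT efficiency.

step 0: eval ((v1 // -3) != 3)       {0,1,2,3,4,5,6,7,8,9,10,11,12,13,14,15}
step 1: v2 <- v1                     {0,1,2,3,4,5,6,7,8,9,10,11,12,13,14,15}
step 2: v1 <- 4                      {0,1,2,3,4,5,6,7,8,9,10,11,12,13,14,15}
step 3: v1 <- max(v2, (-7 + v2))     {0,1,2,3,4,5,6,7,8,9,10,11,12,13,14,15}
step 4: v1 <- (lane * (v1 - v1))     {0,1,2,3,4,5,6,7,8,9,10,11,12,13,14,15}
step 5: v1 <- ((0 + 4) + max(8, lane)) {0,1,2,3,4,5,6,7,8,9,10,11,12,13,14,15}
step 6: v1 <- max((v2 % -3), (v1 // 4)) {0,1,2,3,4,5,6,7,8,9,10,11,12,13,14,15}
step 7: v2 <- (max(v2, v2) * (v2 % -2)) {0,1,2,3,4,5,6,7,8,9,10,11,12,13,14,15}

Answer: 8 steps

v1: 3,3,3,3,3,3,3,3,3,3,3,3,4,4,4,4
v2: 0,-1,0,-3,0,-5,0,-7,0,-9,0,-11,0,-13,0,-15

steps = 8; useful = 128; efficiency = 128/128 = 1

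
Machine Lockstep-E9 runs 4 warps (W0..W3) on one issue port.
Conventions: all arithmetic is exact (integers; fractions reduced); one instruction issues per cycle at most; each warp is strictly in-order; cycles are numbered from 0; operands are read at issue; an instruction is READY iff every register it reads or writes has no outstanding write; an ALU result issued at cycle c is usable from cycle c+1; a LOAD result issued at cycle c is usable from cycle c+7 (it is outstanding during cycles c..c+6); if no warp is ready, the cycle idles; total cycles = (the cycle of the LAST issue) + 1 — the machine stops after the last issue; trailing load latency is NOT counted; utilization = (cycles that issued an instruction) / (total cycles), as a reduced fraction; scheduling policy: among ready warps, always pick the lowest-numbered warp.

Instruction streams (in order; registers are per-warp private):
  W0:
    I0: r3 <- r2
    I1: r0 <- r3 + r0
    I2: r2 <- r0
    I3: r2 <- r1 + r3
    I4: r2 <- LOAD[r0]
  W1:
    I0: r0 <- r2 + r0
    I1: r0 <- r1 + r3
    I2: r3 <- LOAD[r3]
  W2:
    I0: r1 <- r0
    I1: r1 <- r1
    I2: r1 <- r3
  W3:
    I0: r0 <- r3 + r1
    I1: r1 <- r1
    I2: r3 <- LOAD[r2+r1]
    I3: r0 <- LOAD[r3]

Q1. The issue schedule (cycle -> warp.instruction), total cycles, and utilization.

cycle 0: W0.I0
cycle 1: W0.I1
cycle 2: W0.I2
cycle 3: W0.I3
cycle 4: W0.I4
cycle 5: W1.I0
cycle 6: W1.I1
cycle 7: W1.I2
cycle 8: W2.I0
cycle 9: W2.I1
cycle 10: W2.I2
cycle 11: W3.I0
cycle 12: W3.I1
cycle 13: W3.I2
cycle 14: idle
cycle 15: idle
cycle 16: idle
cycle 17: idle
cycle 18: idle
cycle 19: idle
cycle 20: W3.I3

Answer: 21 cycles, utilization 5/7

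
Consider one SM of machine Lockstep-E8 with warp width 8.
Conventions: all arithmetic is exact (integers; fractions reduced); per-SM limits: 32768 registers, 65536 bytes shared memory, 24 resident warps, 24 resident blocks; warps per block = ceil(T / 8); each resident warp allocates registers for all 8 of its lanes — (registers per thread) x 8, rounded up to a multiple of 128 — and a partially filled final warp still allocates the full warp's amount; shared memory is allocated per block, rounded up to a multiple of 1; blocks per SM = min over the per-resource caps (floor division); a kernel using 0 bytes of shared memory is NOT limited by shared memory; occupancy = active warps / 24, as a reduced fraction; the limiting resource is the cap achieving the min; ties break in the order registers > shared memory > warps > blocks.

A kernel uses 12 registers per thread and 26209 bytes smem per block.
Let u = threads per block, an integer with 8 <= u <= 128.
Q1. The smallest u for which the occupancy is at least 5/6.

Answer: u = 73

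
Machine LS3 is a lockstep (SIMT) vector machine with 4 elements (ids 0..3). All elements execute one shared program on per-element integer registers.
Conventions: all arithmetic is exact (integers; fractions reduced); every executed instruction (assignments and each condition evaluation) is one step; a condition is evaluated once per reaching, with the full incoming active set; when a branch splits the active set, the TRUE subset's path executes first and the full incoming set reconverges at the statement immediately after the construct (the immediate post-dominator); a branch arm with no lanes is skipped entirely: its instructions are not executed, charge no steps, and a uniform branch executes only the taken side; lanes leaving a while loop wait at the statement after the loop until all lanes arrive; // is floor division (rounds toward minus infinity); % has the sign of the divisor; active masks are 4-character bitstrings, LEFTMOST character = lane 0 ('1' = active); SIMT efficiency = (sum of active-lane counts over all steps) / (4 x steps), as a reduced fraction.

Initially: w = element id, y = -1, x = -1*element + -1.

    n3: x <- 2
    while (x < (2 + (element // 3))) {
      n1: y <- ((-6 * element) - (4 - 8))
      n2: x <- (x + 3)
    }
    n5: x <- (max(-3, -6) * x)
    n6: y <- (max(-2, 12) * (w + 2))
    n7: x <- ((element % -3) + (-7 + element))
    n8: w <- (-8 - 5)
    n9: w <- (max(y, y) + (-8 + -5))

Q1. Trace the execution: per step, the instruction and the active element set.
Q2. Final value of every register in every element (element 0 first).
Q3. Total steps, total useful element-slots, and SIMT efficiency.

step 0: x <- 2                       1111
step 1: eval (x < (2 + (element // 3))) 1111
step 2: y <- ((-6 * element) - (4 - 8)) 0001
step 3: x <- (x + 3)                 0001
step 4: eval (x < (2 + (element // 3))) 0001
step 5: x <- (max(-3, -6) * x)       1111
step 6: y <- (max(-2, 12) * (w + 2)) 1111
step 7: x <- ((element % -3) + (-7 + element)) 1111
step 8: w <- (-8 - 5)                1111
step 9: w <- (max(y, y) + (-8 + -5)) 1111

Answer: 10 steps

w: 11,23,35,47
y: 24,36,48,60
x: -7,-8,-6,-4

steps = 10; useful = 31; efficiency = 31/40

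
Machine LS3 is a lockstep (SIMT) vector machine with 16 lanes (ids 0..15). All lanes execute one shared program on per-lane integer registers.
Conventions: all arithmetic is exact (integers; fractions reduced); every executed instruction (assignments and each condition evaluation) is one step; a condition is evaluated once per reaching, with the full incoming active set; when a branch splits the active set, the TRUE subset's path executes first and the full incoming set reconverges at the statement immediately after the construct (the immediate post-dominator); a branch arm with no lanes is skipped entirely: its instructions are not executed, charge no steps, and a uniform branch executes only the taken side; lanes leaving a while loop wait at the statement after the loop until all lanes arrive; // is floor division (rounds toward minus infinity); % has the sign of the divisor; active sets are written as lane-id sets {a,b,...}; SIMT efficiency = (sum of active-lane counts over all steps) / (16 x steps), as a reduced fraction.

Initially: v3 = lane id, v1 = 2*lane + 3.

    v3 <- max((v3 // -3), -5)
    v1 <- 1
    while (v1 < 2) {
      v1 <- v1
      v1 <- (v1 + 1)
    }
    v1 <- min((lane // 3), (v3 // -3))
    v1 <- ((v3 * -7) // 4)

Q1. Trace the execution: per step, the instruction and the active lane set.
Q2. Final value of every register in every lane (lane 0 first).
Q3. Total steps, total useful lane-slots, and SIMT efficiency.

step 0: v3 <- max((v3 // -3), -5)    {0,1,2,3,4,5,6,7,8,9,10,11,12,13,14,15}
step 1: v1 <- 1                      {0,1,2,3,4,5,6,7,8,9,10,11,12,13,14,15}
step 2: eval (v1 < 2)                {0,1,2,3,4,5,6,7,8,9,10,11,12,13,14,15}
step 3: v1 <- v1                     {0,1,2,3,4,5,6,7,8,9,10,11,12,13,14,15}
step 4: v1 <- (v1 + 1)               {0,1,2,3,4,5,6,7,8,9,10,11,12,13,14,15}
step 5: eval (v1 < 2)                {0,1,2,3,4,5,6,7,8,9,10,11,12,13,14,15}
step 6: v1 <- min((lane // 3), (v3 // -3)) {0,1,2,3,4,5,6,7,8,9,10,11,12,13,14,15}
step 7: v1 <- ((v3 * -7) // 4)       {0,1,2,3,4,5,6,7,8,9,10,11,12,13,14,15}

Answer: 8 steps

v3: 0,-1,-1,-1,-2,-2,-2,-3,-3,-3,-4,-4,-4,-5,-5,-5
v1: 0,1,1,1,3,3,3,5,5,5,7,7,7,8,8,8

steps = 8; useful = 128; efficiency = 128/128 = 1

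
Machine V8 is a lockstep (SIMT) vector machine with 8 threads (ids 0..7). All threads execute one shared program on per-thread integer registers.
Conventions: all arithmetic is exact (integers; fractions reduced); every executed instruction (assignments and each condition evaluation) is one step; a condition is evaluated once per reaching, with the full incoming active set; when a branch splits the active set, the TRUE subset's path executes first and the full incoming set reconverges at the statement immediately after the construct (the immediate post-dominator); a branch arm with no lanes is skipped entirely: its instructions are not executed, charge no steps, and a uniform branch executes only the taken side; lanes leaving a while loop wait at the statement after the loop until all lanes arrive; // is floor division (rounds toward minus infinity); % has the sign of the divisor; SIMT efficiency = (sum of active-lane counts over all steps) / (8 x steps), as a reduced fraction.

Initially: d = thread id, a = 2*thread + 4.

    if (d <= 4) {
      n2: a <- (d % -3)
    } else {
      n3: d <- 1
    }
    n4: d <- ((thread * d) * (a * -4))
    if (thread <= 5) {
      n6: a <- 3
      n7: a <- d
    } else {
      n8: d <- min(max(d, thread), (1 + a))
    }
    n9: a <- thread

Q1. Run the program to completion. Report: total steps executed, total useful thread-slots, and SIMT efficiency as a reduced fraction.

Answer: 9 steps, 54 useful, 3/4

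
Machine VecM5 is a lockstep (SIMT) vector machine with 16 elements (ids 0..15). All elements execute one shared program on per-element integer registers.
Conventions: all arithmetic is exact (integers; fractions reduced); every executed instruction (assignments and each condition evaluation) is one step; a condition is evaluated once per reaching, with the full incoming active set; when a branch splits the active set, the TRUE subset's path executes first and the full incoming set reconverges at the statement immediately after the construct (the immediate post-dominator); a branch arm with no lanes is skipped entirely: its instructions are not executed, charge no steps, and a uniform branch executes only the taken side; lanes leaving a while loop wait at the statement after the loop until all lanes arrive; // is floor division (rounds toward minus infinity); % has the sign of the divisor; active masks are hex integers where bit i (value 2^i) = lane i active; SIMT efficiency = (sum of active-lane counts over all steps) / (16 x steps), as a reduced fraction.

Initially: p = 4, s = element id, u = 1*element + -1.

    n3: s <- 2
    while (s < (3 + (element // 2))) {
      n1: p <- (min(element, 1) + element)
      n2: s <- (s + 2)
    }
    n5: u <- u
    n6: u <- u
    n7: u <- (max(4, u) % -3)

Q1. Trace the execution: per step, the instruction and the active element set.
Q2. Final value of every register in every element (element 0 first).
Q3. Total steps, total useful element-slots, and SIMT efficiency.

step 0: s <- 2                       0xffff
step 1: eval (s < (3 + (element // 2))) 0xffff
step 2: p <- (min(element, 1) + element) 0xffff
step 3: s <- (s + 2)                 0xffff
step 4: eval (s < (3 + (element // 2))) 0xffff
step 5: p <- (min(element, 1) + element) 0xfff0
step 6: s <- (s + 2)                 0xfff0
step 7: eval (s < (3 + (element // 2))) 0xfff0
step 8: p <- (min(element, 1) + element) 0xff00
step 9: s <- (s + 2)                 0xff00
step 10: eval (s < (3 + (element // 2))) 0xff00
step 11: p <- (min(element, 1) + element) 0xf000
step 12: s <- (s + 2)                 0xf000
step 13: eval (s < (3 + (element // 2))) 0xf000
step 14: u <- u                       0xffff
step 15: u <- u                       0xffff
step 16: u <- (max(4, u) % -3)        0xffff

Answer: 17 steps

p: 0,2,3,4,5,6,7,8,9,10,11,12,13,14,15,16
s: 4,4,4,4,6,6,6,6,8,8,8,8,10,10,10,10
u: -2,-2,-2,-2,-2,-2,-1,0,-2,-1,0,-2,-1,0,-2,-1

steps = 17; useful = 200; efficiency = 200/272 = 25/34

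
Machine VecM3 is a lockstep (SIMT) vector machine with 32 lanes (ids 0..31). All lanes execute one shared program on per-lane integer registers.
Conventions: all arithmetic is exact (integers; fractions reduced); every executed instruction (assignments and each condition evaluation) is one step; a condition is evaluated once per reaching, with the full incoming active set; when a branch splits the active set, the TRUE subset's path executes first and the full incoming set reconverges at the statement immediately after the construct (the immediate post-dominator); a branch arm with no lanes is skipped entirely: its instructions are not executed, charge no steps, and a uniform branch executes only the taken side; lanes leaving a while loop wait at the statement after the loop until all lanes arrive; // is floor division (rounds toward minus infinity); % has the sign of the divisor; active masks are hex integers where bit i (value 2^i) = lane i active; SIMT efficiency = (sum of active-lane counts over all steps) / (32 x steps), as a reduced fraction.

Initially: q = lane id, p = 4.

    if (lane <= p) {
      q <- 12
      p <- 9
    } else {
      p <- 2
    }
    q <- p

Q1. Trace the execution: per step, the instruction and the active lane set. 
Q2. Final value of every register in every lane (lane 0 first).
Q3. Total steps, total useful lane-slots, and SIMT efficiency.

step 0: eval (lane <= p)             0xffffffff
step 1: q <- 12                      0x0000001f
step 2: p <- 9                       0x0000001f
step 3: p <- 2                       0xffffffe0
step 4: q <- p                       0xffffffff

Answer: 5 steps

q: 9,9,9,9,9,2,2,2,2,2,2,2,2,2,2,2,2,2,2,2,2,2,2,2,2,2,2,2,2,2,2,2
p: 9,9,9,9,9,2,2,2,2,2,2,2,2,2,2,2,2,2,2,2,2,2,2,2,2,2,2,2,2,2,2,2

steps = 5; useful = 101; efficiency = 101/160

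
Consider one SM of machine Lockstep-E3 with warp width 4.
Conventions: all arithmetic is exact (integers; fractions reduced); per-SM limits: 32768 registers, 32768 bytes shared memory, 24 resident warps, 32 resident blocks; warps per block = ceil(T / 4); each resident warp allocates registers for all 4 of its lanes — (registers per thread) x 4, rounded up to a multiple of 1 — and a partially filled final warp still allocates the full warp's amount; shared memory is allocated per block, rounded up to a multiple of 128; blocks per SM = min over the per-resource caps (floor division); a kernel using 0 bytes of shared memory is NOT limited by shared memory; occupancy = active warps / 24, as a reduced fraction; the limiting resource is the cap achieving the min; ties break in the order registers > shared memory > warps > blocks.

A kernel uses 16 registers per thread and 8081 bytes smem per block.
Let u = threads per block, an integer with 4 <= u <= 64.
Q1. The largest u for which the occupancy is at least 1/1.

Answer: u = 48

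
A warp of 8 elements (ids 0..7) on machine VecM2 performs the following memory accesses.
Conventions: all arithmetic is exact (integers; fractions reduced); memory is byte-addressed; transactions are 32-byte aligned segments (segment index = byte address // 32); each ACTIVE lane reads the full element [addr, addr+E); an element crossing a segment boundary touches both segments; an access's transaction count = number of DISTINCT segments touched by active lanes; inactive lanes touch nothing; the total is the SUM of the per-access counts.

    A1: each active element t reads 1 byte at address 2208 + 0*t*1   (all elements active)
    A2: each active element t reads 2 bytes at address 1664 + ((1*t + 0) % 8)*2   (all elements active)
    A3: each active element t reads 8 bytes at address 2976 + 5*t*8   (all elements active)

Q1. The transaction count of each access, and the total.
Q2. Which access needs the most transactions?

A1: 1 transaction
A2: 1 transaction
A3: 8 transactions

Answer: 1,1,8; total 10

Answer: A3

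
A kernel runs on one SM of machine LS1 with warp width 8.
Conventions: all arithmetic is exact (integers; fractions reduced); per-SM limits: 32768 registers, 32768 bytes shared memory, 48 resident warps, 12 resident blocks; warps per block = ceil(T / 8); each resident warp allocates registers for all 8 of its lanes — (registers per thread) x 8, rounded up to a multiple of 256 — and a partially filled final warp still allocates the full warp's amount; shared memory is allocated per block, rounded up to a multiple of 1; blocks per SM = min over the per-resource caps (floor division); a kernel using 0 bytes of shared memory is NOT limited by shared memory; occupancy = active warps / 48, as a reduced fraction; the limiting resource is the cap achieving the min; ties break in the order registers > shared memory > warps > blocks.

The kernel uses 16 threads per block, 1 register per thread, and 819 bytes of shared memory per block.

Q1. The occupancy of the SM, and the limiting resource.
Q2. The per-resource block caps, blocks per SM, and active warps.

Answer: occupancy 1/2, limited by blocks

registers: 64 blocks
shared memory: 40 blocks
warps: 24 blocks
blocks: 12 blocks

Answer: 12 blocks, 24 active warps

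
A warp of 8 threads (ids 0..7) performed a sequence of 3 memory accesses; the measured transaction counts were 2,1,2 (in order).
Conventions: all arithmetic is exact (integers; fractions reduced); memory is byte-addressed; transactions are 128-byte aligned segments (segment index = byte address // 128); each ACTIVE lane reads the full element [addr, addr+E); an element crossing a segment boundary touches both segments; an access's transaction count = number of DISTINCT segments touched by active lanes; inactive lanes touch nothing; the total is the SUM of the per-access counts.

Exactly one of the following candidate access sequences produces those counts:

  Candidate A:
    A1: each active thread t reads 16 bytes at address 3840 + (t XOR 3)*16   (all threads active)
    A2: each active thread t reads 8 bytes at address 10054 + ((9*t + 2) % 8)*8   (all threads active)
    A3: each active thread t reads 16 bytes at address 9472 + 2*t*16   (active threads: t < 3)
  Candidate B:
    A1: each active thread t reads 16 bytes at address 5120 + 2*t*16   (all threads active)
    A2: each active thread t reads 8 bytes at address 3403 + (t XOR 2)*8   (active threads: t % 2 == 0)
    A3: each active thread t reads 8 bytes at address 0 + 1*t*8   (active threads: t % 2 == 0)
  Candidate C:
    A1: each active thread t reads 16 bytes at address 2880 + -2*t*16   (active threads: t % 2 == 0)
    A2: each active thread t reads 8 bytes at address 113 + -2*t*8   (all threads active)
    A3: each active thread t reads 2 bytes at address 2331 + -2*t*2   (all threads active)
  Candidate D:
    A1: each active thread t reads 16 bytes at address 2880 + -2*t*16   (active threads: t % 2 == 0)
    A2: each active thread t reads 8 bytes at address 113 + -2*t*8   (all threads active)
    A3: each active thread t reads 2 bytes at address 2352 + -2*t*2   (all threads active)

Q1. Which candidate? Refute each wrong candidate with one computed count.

A: A1 gives 1 transaction, not 2
B: A2 gives 2 transactions, not 1
D: A3 gives 1 transaction, not 2
C: all counts match (2,1,2)

Answer: C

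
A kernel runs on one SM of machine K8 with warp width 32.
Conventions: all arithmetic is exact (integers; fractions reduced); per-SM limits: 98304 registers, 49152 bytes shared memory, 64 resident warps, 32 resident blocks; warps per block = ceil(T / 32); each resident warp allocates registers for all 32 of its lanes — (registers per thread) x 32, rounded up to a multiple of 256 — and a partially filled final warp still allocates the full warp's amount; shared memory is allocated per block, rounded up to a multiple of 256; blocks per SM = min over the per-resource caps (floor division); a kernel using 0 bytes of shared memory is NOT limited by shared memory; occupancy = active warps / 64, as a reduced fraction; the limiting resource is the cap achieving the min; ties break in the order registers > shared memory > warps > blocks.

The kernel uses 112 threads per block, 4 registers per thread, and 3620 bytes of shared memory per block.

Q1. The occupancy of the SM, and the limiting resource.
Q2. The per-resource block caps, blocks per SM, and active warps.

Answer: occupancy 3/4, limited by shared memory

registers: 96 blocks
shared memory: 12 blocks
warps: 16 blocks
blocks: 32 blocks

Answer: 12 blocks, 48 active warps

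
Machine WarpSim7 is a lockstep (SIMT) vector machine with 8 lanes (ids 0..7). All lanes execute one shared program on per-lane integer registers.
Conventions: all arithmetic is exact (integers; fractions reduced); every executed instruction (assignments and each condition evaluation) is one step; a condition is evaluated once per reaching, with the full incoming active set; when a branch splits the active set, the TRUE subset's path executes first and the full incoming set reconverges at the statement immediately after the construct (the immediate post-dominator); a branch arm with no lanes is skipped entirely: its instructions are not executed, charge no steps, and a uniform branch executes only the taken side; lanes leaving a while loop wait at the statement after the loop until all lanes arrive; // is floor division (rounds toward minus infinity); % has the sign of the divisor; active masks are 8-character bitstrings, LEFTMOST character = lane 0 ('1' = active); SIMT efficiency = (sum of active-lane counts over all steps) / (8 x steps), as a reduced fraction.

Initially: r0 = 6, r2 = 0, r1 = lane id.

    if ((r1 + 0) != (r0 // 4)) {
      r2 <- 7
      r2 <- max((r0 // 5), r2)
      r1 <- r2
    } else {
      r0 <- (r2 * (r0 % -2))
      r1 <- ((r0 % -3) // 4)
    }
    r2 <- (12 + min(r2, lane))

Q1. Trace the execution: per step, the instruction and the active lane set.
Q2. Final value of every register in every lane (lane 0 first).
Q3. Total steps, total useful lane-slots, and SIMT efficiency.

step 0: eval ((r1 + 0) != (r0 // 4)) 11111111
step 1: r2 <- 7                      10111111
step 2: r2 <- max((r0 // 5), r2)     10111111
step 3: r1 <- r2                     10111111
step 4: r0 <- (r2 * (r0 % -2))       01000000
step 5: r1 <- ((r0 % -3) // 4)       01000000
step 6: r2 <- (12 + min(r2, lane))   11111111

Answer: 7 steps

r0: 6,0,6,6,6,6,6,6
r2: 12,12,14,15,16,17,18,19
r1: 7,0,7,7,7,7,7,7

steps = 7; useful = 39; efficiency = 39/56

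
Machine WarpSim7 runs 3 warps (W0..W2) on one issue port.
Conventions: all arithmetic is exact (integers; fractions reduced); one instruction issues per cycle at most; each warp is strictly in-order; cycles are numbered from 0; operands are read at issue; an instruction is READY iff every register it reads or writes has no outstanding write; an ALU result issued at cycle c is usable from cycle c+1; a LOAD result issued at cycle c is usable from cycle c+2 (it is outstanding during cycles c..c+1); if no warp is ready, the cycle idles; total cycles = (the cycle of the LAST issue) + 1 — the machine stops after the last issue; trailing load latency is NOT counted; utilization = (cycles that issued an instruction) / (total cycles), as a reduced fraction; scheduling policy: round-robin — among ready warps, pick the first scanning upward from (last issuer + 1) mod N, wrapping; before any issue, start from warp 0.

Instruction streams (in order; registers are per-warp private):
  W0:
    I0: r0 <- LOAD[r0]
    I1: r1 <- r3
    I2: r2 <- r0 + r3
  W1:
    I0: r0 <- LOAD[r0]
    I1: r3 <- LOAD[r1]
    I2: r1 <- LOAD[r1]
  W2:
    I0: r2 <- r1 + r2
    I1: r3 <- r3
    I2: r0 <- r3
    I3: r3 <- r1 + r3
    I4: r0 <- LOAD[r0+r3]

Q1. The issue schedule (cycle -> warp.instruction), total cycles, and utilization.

cycle 0: W0.I0
cycle 1: W1.I0
cycle 2: W2.I0
cycle 3: W0.I1
cycle 4: W1.I1
cycle 5: W2.I1
cycle 6: W0.I2
cycle 7: W1.I2
cycle 8: W2.I2
cycle 9: W2.I3
cycle 10: W2.I4

Answer: 11 cycles, utilization 1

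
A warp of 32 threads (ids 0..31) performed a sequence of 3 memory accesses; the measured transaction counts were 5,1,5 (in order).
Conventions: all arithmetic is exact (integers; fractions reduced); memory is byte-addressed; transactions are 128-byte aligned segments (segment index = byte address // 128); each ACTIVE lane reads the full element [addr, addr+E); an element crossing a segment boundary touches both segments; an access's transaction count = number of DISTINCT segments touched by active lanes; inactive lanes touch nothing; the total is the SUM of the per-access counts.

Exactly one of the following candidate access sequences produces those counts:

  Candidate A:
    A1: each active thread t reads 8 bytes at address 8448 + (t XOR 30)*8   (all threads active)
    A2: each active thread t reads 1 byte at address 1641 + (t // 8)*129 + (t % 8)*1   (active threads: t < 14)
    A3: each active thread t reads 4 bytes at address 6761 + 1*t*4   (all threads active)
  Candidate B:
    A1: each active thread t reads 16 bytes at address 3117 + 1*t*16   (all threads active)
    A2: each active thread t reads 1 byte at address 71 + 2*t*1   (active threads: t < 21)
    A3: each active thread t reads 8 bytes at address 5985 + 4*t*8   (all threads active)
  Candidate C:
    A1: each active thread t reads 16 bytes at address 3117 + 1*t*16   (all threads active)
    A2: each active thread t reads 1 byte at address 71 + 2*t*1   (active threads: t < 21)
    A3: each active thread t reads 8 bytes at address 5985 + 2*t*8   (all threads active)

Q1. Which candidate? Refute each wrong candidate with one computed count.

A: A1 gives 2 transactions, not 5
B: A3 gives 9 transactions, not 5
C: all counts match (5,1,5)

Answer: C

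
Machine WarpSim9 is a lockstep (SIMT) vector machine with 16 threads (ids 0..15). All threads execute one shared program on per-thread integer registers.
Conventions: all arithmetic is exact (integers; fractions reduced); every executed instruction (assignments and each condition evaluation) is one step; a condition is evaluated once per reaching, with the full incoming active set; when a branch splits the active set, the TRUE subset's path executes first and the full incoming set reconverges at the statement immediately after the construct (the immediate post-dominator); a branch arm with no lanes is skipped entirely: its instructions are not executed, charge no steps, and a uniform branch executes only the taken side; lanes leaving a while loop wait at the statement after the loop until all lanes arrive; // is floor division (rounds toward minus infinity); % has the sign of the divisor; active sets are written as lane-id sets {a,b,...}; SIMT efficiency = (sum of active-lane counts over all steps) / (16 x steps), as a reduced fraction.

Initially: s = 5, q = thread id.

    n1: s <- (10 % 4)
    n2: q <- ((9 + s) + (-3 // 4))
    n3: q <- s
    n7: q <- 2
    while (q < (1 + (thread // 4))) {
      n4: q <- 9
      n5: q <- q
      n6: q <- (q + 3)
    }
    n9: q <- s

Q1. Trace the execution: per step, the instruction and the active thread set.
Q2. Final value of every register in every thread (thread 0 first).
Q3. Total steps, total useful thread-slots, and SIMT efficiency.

step 0: s <- (10 % 4)                {0,1,2,3,4,5,6,7,8,9,10,11,12,13,14,15}
step 1: q <- ((9 + s) + (-3 // 4))   {0,1,2,3,4,5,6,7,8,9,10,11,12,13,14,15}
step 2: q <- s                       {0,1,2,3,4,5,6,7,8,9,10,11,12,13,14,15}
step 3: q <- 2                       {0,1,2,3,4,5,6,7,8,9,10,11,12,13,14,15}
step 4: eval (q < (1 + (thread // 4))) {0,1,2,3,4,5,6,7,8,9,10,11,12,13,14,15}
step 5: q <- 9                       {8,9,10,11,12,13,14,15}
step 6: q <- q                       {8,9,10,11,12,13,14,15}
step 7: q <- (q + 3)                 {8,9,10,11,12,13,14,15}
step 8: eval (q < (1 + (thread // 4))) {8,9,10,11,12,13,14,15}
step 9: q <- s                       {0,1,2,3,4,5,6,7,8,9,10,11,12,13,14,15}

Answer: 10 steps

s: 2,2,2,2,2,2,2,2,2,2,2,2,2,2,2,2
q: 2,2,2,2,2,2,2,2,2,2,2,2,2,2,2,2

steps = 10; useful = 128; efficiency = 128/160 = 4/5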